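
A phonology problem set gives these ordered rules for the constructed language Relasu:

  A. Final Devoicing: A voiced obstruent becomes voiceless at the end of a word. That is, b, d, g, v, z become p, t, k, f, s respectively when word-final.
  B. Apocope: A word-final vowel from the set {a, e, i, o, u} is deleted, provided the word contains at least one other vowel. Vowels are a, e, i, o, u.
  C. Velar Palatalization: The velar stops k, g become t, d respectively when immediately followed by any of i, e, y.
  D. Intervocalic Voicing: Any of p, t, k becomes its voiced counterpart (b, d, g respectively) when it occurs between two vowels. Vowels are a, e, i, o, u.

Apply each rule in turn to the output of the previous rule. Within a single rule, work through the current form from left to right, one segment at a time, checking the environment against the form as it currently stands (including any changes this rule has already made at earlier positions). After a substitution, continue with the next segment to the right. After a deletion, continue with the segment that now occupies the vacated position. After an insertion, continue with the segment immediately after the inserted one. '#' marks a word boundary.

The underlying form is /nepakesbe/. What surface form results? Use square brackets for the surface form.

A Final Devoicing: no change — [nepakesbe]
B Apocope: [nepakesbe] → [nepakesb]
C Velar Palatalization: [nepakesb] → [nepatesb]
D Intervocalic Voicing: [nepatesb] → [nebadesb]

[nebadesb]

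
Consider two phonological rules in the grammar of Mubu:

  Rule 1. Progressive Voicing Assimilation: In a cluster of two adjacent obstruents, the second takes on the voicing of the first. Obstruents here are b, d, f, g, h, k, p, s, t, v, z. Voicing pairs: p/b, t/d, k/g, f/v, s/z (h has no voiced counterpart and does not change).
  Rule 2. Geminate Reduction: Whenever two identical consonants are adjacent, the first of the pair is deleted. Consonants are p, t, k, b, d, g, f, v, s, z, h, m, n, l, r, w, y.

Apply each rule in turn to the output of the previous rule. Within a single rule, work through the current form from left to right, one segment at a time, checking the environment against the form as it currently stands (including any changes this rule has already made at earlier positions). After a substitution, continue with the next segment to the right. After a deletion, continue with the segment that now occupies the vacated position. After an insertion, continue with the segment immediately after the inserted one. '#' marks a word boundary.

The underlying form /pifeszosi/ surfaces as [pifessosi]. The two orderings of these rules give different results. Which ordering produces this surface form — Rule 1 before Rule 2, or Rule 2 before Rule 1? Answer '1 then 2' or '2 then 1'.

2 then 1

Order 1 then 2:
  1 Progressive Voicing Assimilation: [pifeszosi] → [pifessosi]
  2 Geminate Reduction: [pifessosi] → [pifesosi]
  result: [pifesosi]
Order 2 then 1:
  2 Geminate Reduction: no change — [pifeszosi]
  1 Progressive Voicing Assimilation: [pifeszosi] → [pifessosi]
  result: [pifessosi]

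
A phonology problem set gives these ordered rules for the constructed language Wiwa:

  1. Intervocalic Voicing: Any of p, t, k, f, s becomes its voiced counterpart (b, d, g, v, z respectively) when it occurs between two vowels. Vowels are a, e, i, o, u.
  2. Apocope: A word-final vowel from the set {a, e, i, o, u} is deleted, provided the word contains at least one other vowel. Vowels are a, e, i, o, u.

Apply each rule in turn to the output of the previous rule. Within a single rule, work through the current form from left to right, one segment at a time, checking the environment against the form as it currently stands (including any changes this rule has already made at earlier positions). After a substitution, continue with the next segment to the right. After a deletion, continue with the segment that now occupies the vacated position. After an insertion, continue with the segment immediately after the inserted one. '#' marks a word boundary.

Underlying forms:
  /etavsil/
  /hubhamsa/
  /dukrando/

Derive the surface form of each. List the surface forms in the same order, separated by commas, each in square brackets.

/etavsil/:
  1 Intervocalic Voicing: [etavsil] → [edavsil]
  2 Apocope: no change — [edavsil]
/hubhamsa/:
  1 Intervocalic Voicing: no change — [hubhamsa]
  2 Apocope: [hubhamsa] → [hubhams]
/dukrando/:
  1 Intervocalic Voicing: no change — [dukrando]
  2 Apocope: [dukrando] → [dukrand]

[edavsil], [hubhams], [dukrand]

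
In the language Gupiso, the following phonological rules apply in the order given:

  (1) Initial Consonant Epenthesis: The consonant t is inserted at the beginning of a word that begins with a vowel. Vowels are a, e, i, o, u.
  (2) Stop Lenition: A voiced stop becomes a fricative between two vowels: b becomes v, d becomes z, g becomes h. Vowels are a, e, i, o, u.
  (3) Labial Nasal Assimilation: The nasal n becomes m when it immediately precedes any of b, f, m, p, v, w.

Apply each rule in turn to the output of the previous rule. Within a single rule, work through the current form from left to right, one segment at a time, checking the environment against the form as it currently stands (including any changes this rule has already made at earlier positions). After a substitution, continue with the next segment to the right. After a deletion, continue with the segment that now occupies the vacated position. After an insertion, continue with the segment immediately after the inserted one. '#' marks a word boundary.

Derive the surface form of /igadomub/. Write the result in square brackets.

[tihazomub]

(1) Initial Consonant Epenthesis: [igadomub] → [tigadomub]
(2) Stop Lenition: [tigadomub] → [tihazomub]
(3) Labial Nasal Assimilation: no change — [tihazomub]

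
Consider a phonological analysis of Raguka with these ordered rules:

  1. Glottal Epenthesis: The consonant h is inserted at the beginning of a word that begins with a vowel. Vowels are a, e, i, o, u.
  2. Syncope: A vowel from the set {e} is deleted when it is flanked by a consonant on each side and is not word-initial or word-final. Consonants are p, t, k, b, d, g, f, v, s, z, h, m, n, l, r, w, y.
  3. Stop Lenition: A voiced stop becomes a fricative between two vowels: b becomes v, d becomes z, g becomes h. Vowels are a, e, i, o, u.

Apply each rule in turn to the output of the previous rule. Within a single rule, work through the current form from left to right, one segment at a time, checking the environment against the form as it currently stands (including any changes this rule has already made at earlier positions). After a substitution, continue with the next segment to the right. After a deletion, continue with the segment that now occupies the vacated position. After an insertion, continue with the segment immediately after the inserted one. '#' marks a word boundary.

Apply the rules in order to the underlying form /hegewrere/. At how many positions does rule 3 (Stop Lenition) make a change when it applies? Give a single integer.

0

1 Glottal Epenthesis: no change — [hegewrere]
2 Syncope: [hegewrere] → [hgwrre]
3 Stop Lenition: no change — [hgwrre]
Rule 3 changed 0 position(s).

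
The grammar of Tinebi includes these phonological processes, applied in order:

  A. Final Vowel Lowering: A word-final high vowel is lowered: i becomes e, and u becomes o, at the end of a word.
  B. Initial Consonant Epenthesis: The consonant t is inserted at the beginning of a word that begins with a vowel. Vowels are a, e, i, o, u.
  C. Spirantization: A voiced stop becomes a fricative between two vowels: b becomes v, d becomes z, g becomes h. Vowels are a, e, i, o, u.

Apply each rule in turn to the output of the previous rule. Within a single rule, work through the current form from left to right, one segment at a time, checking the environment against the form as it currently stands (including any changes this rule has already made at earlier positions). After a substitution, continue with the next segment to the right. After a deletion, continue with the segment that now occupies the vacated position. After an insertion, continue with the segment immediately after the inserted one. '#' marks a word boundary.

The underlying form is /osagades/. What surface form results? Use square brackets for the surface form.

[tosahazes]

A Final Vowel Lowering: no change — [osagades]
B Initial Consonant Epenthesis: [osagades] → [tosagades]
C Spirantization: [tosagades] → [tosahazes]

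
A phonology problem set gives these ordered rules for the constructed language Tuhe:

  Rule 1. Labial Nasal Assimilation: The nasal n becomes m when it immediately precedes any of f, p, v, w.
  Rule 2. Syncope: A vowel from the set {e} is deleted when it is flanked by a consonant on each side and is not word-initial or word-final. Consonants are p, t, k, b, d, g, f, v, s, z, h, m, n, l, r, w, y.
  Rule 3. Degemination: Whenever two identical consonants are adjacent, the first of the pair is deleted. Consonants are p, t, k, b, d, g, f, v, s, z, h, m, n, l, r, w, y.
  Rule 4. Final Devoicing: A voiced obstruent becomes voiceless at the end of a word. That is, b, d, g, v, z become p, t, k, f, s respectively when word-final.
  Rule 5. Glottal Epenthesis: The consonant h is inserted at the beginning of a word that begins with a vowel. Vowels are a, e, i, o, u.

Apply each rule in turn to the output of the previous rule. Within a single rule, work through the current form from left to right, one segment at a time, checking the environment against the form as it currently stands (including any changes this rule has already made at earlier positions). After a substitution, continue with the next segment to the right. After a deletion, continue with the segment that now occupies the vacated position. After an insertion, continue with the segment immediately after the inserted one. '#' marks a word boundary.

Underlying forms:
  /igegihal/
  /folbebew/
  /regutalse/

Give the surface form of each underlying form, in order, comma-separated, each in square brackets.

[higihal], [folbw], [rgutalse]

/igegihal/:
  Rule 1 Labial Nasal Assimilation: no change — [igegihal]
  Rule 2 Syncope: [igegihal] → [iggihal]
  Rule 3 Degemination: [iggihal] → [igihal]
  Rule 4 Final Devoicing: no change — [igihal]
  Rule 5 Glottal Epenthesis: [igihal] → [higihal]
/folbebew/:
  Rule 1 Labial Nasal Assimilation: no change — [folbebew]
  Rule 2 Syncope: [folbebew] → [folbbw]
  Rule 3 Degemination: [folbbw] → [folbw]
  Rule 4 Final Devoicing: no change — [folbw]
  Rule 5 Glottal Epenthesis: no change — [folbw]
/regutalse/:
  Rule 1 Labial Nasal Assimilation: no change — [regutalse]
  Rule 2 Syncope: [regutalse] → [rgutalse]
  Rule 3 Degemination: no change — [rgutalse]
  Rule 4 Final Devoicing: no change — [rgutalse]
  Rule 5 Glottal Epenthesis: no change — [rgutalse]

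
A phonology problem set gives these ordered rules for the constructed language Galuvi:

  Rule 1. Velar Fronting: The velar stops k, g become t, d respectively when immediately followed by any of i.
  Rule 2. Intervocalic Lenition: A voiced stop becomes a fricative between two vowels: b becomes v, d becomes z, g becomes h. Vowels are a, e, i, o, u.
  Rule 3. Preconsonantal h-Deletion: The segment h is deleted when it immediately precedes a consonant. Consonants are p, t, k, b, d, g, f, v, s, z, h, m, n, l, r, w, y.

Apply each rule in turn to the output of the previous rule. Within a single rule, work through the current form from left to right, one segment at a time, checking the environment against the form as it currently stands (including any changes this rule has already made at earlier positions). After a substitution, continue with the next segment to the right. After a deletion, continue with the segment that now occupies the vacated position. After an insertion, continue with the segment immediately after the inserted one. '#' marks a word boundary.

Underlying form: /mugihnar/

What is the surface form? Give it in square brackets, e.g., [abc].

[muzinar]

Rule 1 Velar Fronting: [mugihnar] → [mudihnar]
Rule 2 Intervocalic Lenition: [mudihnar] → [muzihnar]
Rule 3 Preconsonantal h-Deletion: [muzihnar] → [muzinar]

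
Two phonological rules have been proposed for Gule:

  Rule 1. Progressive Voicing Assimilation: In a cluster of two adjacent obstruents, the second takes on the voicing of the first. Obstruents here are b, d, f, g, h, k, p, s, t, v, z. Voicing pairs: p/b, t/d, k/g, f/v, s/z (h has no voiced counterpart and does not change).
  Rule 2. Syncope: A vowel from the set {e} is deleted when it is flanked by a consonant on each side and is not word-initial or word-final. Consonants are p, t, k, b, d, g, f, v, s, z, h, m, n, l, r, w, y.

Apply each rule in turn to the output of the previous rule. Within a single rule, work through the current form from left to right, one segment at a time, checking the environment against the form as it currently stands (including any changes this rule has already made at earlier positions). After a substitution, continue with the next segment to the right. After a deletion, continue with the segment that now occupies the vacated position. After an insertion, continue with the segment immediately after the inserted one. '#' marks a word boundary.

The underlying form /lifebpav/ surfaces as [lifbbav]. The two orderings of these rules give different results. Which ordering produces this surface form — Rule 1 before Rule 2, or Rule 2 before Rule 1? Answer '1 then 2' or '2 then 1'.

Order 1 then 2:
  1 Progressive Voicing Assimilation: [lifebpav] → [lifebbav]
  2 Syncope: [lifebbav] → [lifbbav]
  result: [lifbbav]
Order 2 then 1:
  2 Syncope: [lifebpav] → [lifbpav]
  1 Progressive Voicing Assimilation: [lifbpav] → [lifppav]
  result: [lifppav]

1 then 2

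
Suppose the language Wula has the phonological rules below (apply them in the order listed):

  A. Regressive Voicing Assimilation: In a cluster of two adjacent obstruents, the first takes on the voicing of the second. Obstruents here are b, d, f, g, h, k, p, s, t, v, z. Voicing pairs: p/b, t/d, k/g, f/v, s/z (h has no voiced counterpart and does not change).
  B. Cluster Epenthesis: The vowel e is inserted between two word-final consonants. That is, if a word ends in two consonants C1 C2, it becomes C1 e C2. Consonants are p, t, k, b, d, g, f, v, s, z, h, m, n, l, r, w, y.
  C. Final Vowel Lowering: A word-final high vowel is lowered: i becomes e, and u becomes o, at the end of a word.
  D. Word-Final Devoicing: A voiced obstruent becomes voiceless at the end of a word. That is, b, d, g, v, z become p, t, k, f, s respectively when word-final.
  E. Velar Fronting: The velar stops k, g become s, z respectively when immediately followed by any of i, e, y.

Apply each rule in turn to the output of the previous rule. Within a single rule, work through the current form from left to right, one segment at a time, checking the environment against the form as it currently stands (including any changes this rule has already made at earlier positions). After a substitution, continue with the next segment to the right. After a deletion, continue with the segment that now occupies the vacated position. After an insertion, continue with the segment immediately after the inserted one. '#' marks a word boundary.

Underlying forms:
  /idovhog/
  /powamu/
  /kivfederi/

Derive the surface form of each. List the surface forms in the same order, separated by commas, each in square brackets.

[idofhok], [powamo], [siffedere]

/idovhog/:
  A Regressive Voicing Assimilation: [idovhog] → [idofhog]
  B Cluster Epenthesis: no change — [idofhog]
  C Final Vowel Lowering: no change — [idofhog]
  D Word-Final Devoicing: [idofhog] → [idofhok]
  E Velar Fronting: no change — [idofhok]
/powamu/:
  A Regressive Voicing Assimilation: no change — [powamu]
  B Cluster Epenthesis: no change — [powamu]
  C Final Vowel Lowering: [powamu] → [powamo]
  D Word-Final Devoicing: no change — [powamo]
  E Velar Fronting: no change — [powamo]
/kivfederi/:
  A Regressive Voicing Assimilation: [kivfederi] → [kiffederi]
  B Cluster Epenthesis: no change — [kiffederi]
  C Final Vowel Lowering: [kiffederi] → [kiffedere]
  D Word-Final Devoicing: no change — [kiffedere]
  E Velar Fronting: [kiffedere] → [siffedere]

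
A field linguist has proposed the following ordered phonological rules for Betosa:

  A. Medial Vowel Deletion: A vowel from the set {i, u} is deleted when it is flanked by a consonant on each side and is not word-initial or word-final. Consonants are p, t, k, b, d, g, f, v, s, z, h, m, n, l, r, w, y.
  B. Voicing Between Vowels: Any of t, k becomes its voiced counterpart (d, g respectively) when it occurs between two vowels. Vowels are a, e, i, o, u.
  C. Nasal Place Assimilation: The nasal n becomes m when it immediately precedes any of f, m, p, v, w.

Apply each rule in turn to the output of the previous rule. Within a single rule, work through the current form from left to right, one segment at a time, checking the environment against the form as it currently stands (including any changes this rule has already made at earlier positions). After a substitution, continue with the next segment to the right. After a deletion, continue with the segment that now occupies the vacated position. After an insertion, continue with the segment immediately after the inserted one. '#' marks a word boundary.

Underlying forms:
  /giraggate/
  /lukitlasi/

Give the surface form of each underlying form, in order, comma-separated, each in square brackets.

[graggade], [lktlasi]

/giraggate/:
  A Medial Vowel Deletion: [giraggate] → [graggate]
  B Voicing Between Vowels: [graggate] → [graggade]
  C Nasal Place Assimilation: no change — [graggade]
/lukitlasi/:
  A Medial Vowel Deletion: [lukitlasi] → [lktlasi]
  B Voicing Between Vowels: no change — [lktlasi]
  C Nasal Place Assimilation: no change — [lktlasi]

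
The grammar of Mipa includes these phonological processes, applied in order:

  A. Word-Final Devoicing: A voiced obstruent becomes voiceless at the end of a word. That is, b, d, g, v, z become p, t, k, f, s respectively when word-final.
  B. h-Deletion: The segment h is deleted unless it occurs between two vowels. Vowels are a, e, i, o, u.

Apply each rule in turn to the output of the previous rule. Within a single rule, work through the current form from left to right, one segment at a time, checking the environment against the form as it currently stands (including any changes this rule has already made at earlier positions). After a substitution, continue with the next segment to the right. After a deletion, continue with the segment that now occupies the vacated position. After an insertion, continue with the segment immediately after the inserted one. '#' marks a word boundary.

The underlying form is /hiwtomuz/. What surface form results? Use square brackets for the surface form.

[iwtomus]

A Word-Final Devoicing: [hiwtomuz] → [hiwtomus]
B h-Deletion: [hiwtomus] → [iwtomus]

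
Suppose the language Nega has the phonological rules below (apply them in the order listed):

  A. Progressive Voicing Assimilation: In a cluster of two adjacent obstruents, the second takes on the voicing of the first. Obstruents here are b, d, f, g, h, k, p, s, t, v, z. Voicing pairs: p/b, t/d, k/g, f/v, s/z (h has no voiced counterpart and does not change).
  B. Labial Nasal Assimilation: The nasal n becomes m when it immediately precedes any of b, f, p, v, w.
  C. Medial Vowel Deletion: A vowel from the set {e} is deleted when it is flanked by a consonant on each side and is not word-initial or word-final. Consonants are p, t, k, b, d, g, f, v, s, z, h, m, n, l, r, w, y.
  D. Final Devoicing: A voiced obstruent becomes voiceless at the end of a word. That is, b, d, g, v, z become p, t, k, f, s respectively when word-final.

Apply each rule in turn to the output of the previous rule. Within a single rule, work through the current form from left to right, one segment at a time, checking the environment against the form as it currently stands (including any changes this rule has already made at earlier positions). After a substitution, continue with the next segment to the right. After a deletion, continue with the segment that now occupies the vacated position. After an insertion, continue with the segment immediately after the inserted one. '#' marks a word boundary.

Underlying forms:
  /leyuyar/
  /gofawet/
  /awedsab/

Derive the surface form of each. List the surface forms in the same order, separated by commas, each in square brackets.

/leyuyar/:
  A Progressive Voicing Assimilation: no change — [leyuyar]
  B Labial Nasal Assimilation: no change — [leyuyar]
  C Medial Vowel Deletion: [leyuyar] → [lyuyar]
  D Final Devoicing: no change — [lyuyar]
/gofawet/:
  A Progressive Voicing Assimilation: no change — [gofawet]
  B Labial Nasal Assimilation: no change — [gofawet]
  C Medial Vowel Deletion: [gofawet] → [gofawt]
  D Final Devoicing: no change — [gofawt]
/awedsab/:
  A Progressive Voicing Assimilation: [awedsab] → [awedzab]
  B Labial Nasal Assimilation: no change — [awedzab]
  C Medial Vowel Deletion: [awedzab] → [awdzab]
  D Final Devoicing: [awdzab] → [awdzap]

[lyuyar], [gofawt], [awdzap]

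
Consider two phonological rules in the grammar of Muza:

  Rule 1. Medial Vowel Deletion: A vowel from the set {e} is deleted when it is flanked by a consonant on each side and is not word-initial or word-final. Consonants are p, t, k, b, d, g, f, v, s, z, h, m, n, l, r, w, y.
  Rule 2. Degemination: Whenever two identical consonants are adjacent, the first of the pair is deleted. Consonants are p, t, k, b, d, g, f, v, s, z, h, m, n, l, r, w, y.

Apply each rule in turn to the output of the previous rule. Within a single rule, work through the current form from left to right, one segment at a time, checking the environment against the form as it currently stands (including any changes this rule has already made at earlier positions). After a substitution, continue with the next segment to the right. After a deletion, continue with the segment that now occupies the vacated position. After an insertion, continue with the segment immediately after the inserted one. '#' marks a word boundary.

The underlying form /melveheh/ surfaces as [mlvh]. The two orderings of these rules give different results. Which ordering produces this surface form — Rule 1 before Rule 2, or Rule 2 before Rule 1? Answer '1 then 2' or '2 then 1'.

Order 1 then 2:
  1 Medial Vowel Deletion: [melveheh] → [mlvhh]
  2 Degemination: [mlvhh] → [mlvh]
  result: [mlvh]
Order 2 then 1:
  2 Degemination: no change — [melveheh]
  1 Medial Vowel Deletion: [melveheh] → [mlvhh]
  result: [mlvhh]

1 then 2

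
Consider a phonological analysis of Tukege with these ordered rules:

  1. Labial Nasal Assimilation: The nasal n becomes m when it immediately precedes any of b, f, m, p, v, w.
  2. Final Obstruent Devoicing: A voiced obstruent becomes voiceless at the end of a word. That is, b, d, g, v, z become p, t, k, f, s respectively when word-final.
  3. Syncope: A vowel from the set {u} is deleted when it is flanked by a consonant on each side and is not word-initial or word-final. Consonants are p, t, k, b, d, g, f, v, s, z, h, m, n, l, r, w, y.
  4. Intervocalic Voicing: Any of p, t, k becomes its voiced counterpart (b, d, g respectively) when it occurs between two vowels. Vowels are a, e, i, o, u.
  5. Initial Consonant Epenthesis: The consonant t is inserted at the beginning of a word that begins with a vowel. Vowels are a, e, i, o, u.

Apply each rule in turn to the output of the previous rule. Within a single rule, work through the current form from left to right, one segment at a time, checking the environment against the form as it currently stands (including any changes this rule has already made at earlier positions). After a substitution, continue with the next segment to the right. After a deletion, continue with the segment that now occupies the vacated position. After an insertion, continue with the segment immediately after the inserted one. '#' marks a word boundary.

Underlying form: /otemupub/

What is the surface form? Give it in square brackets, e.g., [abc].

1 Labial Nasal Assimilation: no change — [otemupub]
2 Final Obstruent Devoicing: [otemupub] → [otemupup]
3 Syncope: [otemupup] → [otempp]
4 Intervocalic Voicing: [otempp] → [odempp]
5 Initial Consonant Epenthesis: [odempp] → [todempp]

[todempp]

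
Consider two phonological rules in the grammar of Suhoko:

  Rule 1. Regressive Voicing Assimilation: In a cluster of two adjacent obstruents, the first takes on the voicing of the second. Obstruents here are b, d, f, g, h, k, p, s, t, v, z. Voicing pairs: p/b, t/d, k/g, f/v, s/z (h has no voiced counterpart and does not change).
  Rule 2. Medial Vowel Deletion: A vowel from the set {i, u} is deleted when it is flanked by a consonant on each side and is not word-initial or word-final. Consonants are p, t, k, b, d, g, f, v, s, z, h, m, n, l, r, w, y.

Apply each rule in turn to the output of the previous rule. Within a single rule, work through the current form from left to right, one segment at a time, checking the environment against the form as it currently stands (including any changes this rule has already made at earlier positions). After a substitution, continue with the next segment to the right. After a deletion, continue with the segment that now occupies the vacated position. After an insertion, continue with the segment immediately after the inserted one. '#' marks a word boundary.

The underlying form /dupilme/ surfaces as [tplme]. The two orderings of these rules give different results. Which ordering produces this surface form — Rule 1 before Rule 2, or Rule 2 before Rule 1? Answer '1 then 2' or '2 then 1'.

2 then 1

Order 1 then 2:
  1 Regressive Voicing Assimilation: no change — [dupilme]
  2 Medial Vowel Deletion: [dupilme] → [dplme]
  result: [dplme]
Order 2 then 1:
  2 Medial Vowel Deletion: [dupilme] → [dplme]
  1 Regressive Voicing Assimilation: [dplme] → [tplme]
  result: [tplme]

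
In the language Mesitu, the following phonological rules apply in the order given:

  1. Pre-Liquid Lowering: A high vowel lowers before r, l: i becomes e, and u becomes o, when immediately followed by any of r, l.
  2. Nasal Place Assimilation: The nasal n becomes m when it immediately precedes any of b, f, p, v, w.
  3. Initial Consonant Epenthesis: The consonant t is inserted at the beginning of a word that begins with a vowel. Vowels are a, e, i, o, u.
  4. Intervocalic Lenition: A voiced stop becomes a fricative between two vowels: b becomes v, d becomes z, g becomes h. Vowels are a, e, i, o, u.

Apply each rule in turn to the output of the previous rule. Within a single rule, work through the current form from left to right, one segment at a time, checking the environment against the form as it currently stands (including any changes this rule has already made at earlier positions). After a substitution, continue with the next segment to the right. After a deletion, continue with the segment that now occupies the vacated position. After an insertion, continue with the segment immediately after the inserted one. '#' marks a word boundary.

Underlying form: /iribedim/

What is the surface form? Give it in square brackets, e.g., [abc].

1 Pre-Liquid Lowering: [iribedim] → [eribedim]
2 Nasal Place Assimilation: no change — [eribedim]
3 Initial Consonant Epenthesis: [eribedim] → [teribedim]
4 Intervocalic Lenition: [teribedim] → [terivezim]

[terivezim]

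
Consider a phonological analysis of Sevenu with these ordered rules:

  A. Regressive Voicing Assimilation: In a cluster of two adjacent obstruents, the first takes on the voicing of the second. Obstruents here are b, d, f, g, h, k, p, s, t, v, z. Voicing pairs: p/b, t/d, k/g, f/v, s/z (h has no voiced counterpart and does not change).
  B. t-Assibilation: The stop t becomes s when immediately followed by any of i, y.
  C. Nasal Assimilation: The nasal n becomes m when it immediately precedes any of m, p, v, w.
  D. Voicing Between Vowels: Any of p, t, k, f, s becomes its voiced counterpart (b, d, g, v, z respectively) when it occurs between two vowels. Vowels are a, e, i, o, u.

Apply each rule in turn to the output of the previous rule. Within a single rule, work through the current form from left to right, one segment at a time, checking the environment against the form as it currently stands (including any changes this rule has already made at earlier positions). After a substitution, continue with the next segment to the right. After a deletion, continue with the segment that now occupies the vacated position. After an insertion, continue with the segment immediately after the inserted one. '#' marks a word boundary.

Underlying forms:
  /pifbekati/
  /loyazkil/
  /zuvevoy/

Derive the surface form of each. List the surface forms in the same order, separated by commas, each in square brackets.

/pifbekati/:
  A Regressive Voicing Assimilation: [pifbekati] → [pivbekati]
  B t-Assibilation: [pivbekati] → [pivbekasi]
  C Nasal Assimilation: no change — [pivbekasi]
  D Voicing Between Vowels: [pivbekasi] → [pivbegazi]
/loyazkil/:
  A Regressive Voicing Assimilation: [loyazkil] → [loyaskil]
  B t-Assibilation: no change — [loyaskil]
  C Nasal Assimilation: no change — [loyaskil]
  D Voicing Between Vowels: no change — [loyaskil]
/zuvevoy/:
  A Regressive Voicing Assimilation: no change — [zuvevoy]
  B t-Assibilation: no change — [zuvevoy]
  C Nasal Assimilation: no change — [zuvevoy]
  D Voicing Between Vowels: no change — [zuvevoy]

[pivbegazi], [loyaskil], [zuvevoy]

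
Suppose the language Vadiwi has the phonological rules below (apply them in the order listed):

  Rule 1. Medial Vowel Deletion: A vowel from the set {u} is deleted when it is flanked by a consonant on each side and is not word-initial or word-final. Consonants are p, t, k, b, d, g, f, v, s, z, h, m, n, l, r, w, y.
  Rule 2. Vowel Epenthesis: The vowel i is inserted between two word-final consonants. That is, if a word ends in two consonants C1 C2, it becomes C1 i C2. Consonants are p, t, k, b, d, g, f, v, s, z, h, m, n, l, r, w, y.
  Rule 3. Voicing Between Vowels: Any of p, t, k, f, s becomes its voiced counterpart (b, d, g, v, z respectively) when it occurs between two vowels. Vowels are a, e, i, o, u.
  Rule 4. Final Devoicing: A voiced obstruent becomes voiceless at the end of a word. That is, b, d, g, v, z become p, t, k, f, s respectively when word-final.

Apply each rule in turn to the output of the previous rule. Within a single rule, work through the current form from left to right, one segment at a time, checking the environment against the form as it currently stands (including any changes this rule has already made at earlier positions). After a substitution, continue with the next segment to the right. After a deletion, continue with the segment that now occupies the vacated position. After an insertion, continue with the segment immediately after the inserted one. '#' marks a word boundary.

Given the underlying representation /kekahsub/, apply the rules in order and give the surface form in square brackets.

Rule 1 Medial Vowel Deletion: [kekahsub] → [kekahsb]
Rule 2 Vowel Epenthesis: [kekahsb] → [kekahsib]
Rule 3 Voicing Between Vowels: [kekahsib] → [kegahsib]
Rule 4 Final Devoicing: [kegahsib] → [kegahsip]

[kegahsip]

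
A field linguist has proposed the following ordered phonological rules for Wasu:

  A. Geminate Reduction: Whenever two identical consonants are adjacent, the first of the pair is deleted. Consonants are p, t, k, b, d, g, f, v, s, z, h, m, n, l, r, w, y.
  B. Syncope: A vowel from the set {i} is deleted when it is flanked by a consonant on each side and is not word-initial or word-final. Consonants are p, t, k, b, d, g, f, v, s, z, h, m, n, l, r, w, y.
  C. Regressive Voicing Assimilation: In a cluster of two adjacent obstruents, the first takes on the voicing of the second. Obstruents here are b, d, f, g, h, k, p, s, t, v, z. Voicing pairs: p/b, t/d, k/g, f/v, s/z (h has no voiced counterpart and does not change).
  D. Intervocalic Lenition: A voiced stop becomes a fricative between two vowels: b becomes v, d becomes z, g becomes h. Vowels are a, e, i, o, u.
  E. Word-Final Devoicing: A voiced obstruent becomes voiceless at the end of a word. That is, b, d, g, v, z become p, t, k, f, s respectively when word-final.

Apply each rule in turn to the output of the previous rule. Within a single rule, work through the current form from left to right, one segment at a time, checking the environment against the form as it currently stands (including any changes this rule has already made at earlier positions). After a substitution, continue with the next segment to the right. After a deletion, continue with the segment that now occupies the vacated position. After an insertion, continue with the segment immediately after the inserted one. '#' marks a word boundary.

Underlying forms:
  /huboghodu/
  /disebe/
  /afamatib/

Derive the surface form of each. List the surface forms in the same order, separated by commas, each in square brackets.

/huboghodu/:
  A Geminate Reduction: no change — [huboghodu]
  B Syncope: no change — [huboghodu]
  C Regressive Voicing Assimilation: [huboghodu] → [hubokhodu]
  D Intervocalic Lenition: [hubokhodu] → [huvokhozu]
  E Word-Final Devoicing: no change — [huvokhozu]
/disebe/:
  A Geminate Reduction: no change — [disebe]
  B Syncope: [disebe] → [dsebe]
  C Regressive Voicing Assimilation: [dsebe] → [tsebe]
  D Intervocalic Lenition: [tsebe] → [tseve]
  E Word-Final Devoicing: no change — [tseve]
/afamatib/:
  A Geminate Reduction: no change — [afamatib]
  B Syncope: [afamatib] → [afamatb]
  C Regressive Voicing Assimilation: [afamatb] → [afamadb]
  D Intervocalic Lenition: no change — [afamadb]
  E Word-Final Devoicing: [afamadb] → [afamadp]

[huvokhozu], [tseve], [afamadp]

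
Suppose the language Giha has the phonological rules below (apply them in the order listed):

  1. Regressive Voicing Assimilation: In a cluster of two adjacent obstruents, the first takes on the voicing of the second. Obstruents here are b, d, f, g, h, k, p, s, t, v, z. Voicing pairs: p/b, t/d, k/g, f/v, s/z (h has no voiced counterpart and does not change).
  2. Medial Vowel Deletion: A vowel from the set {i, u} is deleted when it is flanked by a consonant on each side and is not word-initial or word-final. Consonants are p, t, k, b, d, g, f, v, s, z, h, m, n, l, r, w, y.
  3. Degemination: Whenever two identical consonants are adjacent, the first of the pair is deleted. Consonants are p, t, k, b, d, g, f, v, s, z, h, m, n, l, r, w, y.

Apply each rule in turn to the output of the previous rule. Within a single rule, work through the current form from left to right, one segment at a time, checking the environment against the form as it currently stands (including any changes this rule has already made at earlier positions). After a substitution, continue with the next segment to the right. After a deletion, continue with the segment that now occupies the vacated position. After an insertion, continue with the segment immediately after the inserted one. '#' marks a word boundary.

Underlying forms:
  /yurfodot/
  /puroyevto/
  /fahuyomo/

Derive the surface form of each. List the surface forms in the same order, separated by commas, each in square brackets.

[yrfodot], [proyefto], [fahyomo]

/yurfodot/:
  1 Regressive Voicing Assimilation: no change — [yurfodot]
  2 Medial Vowel Deletion: [yurfodot] → [yrfodot]
  3 Degemination: no change — [yrfodot]
/puroyevto/:
  1 Regressive Voicing Assimilation: [puroyevto] → [puroyefto]
  2 Medial Vowel Deletion: [puroyefto] → [proyefto]
  3 Degemination: no change — [proyefto]
/fahuyomo/:
  1 Regressive Voicing Assimilation: no change — [fahuyomo]
  2 Medial Vowel Deletion: [fahuyomo] → [fahyomo]
  3 Degemination: no change — [fahyomo]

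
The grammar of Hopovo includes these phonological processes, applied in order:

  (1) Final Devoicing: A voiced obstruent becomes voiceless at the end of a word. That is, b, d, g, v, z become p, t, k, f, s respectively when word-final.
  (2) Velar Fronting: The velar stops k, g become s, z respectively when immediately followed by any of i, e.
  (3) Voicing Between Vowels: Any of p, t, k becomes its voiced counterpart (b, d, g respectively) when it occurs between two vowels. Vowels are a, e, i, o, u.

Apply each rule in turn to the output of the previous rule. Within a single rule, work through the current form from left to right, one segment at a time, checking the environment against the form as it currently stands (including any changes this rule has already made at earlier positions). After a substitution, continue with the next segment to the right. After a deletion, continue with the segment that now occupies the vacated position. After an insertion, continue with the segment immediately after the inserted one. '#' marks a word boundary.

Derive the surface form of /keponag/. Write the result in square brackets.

(1) Final Devoicing: [keponag] → [keponak]
(2) Velar Fronting: [keponak] → [seponak]
(3) Voicing Between Vowels: [seponak] → [sebonak]

[sebonak]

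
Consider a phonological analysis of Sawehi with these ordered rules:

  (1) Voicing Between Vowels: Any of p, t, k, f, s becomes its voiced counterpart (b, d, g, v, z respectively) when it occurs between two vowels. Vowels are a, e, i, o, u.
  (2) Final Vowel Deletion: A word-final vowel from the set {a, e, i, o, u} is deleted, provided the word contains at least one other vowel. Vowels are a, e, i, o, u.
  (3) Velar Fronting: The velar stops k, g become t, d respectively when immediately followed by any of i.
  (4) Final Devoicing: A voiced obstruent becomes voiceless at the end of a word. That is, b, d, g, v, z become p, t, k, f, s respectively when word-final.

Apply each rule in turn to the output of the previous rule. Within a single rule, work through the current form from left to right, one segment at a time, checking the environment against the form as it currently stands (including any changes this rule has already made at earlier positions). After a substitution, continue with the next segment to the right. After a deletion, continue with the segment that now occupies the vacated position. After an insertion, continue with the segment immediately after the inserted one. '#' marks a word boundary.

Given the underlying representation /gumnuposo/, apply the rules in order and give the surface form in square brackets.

[gumnubos]

(1) Voicing Between Vowels: [gumnuposo] → [gumnubozo]
(2) Final Vowel Deletion: [gumnubozo] → [gumnuboz]
(3) Velar Fronting: no change — [gumnuboz]
(4) Final Devoicing: [gumnuboz] → [gumnubos]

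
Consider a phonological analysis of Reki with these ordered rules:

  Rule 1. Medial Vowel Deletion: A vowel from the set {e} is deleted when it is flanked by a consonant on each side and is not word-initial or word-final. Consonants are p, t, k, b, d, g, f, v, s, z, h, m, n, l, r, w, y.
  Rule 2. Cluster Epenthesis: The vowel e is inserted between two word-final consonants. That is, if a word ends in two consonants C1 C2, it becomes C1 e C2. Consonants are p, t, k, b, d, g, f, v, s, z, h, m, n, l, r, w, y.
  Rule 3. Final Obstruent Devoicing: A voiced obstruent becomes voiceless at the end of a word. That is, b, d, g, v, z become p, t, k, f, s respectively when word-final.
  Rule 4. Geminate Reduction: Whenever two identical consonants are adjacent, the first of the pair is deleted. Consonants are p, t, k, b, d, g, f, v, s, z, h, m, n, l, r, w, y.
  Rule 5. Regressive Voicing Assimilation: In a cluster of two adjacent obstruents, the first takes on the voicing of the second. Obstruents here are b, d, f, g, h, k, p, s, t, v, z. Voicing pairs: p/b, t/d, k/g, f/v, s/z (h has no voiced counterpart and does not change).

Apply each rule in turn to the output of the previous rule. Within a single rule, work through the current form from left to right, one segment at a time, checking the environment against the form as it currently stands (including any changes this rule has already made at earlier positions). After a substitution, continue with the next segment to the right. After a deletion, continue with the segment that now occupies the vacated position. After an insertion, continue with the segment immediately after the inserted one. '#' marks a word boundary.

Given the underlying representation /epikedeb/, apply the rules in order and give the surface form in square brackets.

[epigdep]

Rule 1 Medial Vowel Deletion: [epikedeb] → [epikdb]
Rule 2 Cluster Epenthesis: [epikdb] → [epikdeb]
Rule 3 Final Obstruent Devoicing: [epikdeb] → [epikdep]
Rule 4 Geminate Reduction: no change — [epikdep]
Rule 5 Regressive Voicing Assimilation: [epikdep] → [epigdep]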